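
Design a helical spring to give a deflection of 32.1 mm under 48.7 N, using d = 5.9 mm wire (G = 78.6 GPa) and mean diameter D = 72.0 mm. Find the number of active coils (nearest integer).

21

Required rate k = F/δ = 48.7/32.1 = 1.5171 N/mm
N_a = Gd⁴/(8D³k) = (78.6×10³ × 5.9⁴)/(8 × 72.0³ × 1.5171)
    = 9.52425e+07 / 4.53014e+06 = 21.02 → 21 coils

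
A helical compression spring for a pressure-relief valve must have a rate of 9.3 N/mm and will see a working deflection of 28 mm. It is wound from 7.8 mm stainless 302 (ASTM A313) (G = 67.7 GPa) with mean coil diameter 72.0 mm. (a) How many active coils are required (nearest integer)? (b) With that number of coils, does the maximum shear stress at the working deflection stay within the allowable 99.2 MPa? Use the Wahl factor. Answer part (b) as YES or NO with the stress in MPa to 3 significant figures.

N_a = Gd⁴/(8D³k) = (67.7×10³)(7.8⁴)/(8·72.0³·9.3) = 9.024 → N_a = 9
Actual rate k = Gd⁴/(8D³·9) = 9.3247 N/mm
Working load F = kδ = 9.3247·28 = 261.09 N
C = 72.0/7.8 = 9.2308; K_W = (4C−1)/(4C−4)+0.615/C = 1.1577
τ_max = K_W·8FD/(πd³) = 1.1577·100.88 = 116.79 MPa
τ_max > 99.2 MPa → exceeds allowable

(a) 9 coils; (b) NO, τ_max = 117 MPa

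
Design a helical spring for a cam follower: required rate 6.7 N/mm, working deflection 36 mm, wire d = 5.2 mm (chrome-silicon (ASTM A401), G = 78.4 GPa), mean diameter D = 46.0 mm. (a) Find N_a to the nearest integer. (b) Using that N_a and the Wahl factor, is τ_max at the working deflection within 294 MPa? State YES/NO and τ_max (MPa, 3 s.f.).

N_a = Gd⁴/(8D³k) = (78.4×10³)(5.2⁴)/(8·46.0³·6.7) = 10.99 → N_a = 11
Actual rate k = Gd⁴/(8D³·11) = 6.6923 N/mm
Working load F = kδ = 6.6923·36 = 240.92 N
C = 46.0/5.2 = 8.8462; K_W = (4C−1)/(4C−4)+0.615/C = 1.1651
τ_max = K_W·8FD/(πd³) = 1.1651·200.71 = 233.85 MPa
τ_max ≤ 294 MPa → acceptable

(a) 11 coils; (b) YES, τ_max = 234 MPa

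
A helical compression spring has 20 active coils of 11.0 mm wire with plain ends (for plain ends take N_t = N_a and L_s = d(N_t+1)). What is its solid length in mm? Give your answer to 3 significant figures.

plain ends: N_t = N_a = 20
L_s = d·(N_t+1) = 11.0 × 21 = 231 mm

231 mm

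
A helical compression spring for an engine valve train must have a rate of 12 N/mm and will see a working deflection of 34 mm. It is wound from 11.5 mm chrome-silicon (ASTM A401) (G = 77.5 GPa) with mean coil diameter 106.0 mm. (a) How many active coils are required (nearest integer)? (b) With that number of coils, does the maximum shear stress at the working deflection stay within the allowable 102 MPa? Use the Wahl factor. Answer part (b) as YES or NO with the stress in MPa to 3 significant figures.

(a) 12 coils; (b) YES, τ_max = 82.8 MPa

N_a = Gd⁴/(8D³k) = (77.5×10³)(11.5⁴)/(8·106.0³·12) = 11.86 → N_a = 12
Actual rate k = Gd⁴/(8D³·12) = 11.855 N/mm
Working load F = kδ = 11.855·34 = 403.07 N
C = 106.0/11.5 = 9.2174; K_W = (4C−1)/(4C−4)+0.615/C = 1.1580
τ_max = K_W·8FD/(πd³) = 1.1580·71.538 = 82.84 MPa
τ_max ≤ 102 MPa → acceptable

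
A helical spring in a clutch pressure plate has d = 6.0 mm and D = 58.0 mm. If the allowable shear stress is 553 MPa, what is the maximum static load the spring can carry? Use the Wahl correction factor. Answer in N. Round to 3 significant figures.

C = D/d = 58.0/6.0 = 9.6667
K_W = (4C−1)/(4C−4) + 0.615/C = 37.667/34.667 + 0.0636 = 1.1502
τ_max = K·8FD/(πd³) → F_max = τ_allow·πd³/(8DK)
F_max = 553·π·6.0³/(8·58.0·1.1502) = 3.7526e+05/533.67 = 703.16 N

703 N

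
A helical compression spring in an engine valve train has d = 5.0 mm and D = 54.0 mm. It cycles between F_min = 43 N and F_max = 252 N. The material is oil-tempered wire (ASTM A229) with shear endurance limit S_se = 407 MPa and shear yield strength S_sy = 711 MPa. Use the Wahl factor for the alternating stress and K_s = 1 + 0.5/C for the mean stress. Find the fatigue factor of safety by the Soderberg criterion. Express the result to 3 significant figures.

C = D/d = 54.0/5.0 = 10.8000; K_W = (4C−1)/(4C−4)+0.615/C = 1.1335; K_s = 1+0.5/C = 1.0463
F_a = (F_max−F_min)/2 = 104.5 N; F_m = (F_max+F_min)/2 = 147.5 N
τ_a = K_W·8F_aD/(πd³) = 1.1335 × 114.96 = 130.3 MPa
τ_m = K_s·8F_mD/(πd³) = 1.0463 × 162.26 = 169.77 MPa
Soderberg: 1/n_f = τ_a/S_se + τ_m/S_sy = 130.3/407 + 169.77/711 = 0.32015 + 0.23878 = 0.55893
n_f = 1/0.55893 = 1.789

1.79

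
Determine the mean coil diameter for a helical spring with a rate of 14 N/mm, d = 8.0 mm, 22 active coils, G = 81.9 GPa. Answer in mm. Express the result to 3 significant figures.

D = (Gd⁴/(8N_a·k))^(1/3) = (81.9×10³·8.0⁴/(8·22·14))^(1/3)
  = (136145)^(1/3) = 51.4440 mm

51.4 mm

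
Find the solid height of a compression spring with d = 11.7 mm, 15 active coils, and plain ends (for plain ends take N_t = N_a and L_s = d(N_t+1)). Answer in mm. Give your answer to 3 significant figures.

plain ends: N_t = N_a = 15
L_s = d·(N_t+1) = 11.7 × 16 = 187.2 mm

187 mm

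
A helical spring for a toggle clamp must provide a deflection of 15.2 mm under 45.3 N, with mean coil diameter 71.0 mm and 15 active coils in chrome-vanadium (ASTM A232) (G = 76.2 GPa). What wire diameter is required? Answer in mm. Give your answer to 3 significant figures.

6.40 mm

Required rate k = F/δ = 45.3/15.2 = 2.9803 N/mm
d = (8D³N_a·k / G)^(1/4) = (8·71.0³·15·2.9803 / (76.2×10³))^0.25
  = (1679.8)^0.25 = 6.4020 mm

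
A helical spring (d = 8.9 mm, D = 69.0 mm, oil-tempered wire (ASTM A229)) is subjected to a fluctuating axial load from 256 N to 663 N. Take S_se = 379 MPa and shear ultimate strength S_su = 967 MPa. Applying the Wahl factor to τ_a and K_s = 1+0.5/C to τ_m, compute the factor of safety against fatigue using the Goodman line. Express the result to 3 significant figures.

3.50

C = D/d = 69.0/8.9 = 7.7528; K_W = (4C−1)/(4C−4)+0.615/C = 1.1904; K_s = 1+0.5/C = 1.0645
F_a = (F_max−F_min)/2 = 203.5 N; F_m = (F_max+F_min)/2 = 459.5 N
τ_a = K_W·8F_aD/(πd³) = 1.1904 × 50.721 = 60.377 MPa
τ_m = K_s·8F_mD/(πd³) = 1.0645 × 114.53 = 121.91 MPa
Goodman: 1/n_f = τ_a/S_se + τ_m/S_su = 60.377/379 + 121.91/967 = 0.15931 + 0.12607 = 0.28538
n_f = 1/0.28538 = 3.504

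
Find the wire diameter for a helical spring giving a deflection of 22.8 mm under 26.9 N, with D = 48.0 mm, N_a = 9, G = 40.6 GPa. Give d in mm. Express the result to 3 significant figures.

3.90 mm

Required rate k = F/δ = 26.9/22.8 = 1.1798 N/mm
d = (8D³N_a·k / G)^(1/4) = (8·48.0³·9·1.1798 / (40.6×10³))^0.25
  = (231.39)^0.25 = 3.9002 mm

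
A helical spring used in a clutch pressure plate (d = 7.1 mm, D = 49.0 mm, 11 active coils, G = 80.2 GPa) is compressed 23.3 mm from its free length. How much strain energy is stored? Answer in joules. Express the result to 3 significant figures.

k = Gd⁴/(8D³N_a) = (80.2×10³)(7.1⁴)/(8·49.0³·11) = 19.685 N/mm
U = ½kδ² = 0.5 × 19.685 × 23.3² = 5343.4 N·mm = 5.3434 J

5.34 J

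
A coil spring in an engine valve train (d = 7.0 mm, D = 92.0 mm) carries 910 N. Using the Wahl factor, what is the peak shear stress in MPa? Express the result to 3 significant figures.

Spring index C = D/d = 92.0/7.0 = 13.1429
K_W = (4C−1)/(4C−4) + 0.615/C = 51.571/48.571 + 0.0468 = 1.1086
τ₀ = 8FD/(πd³) = 8·910·92.0/(π·7.0³) = 669760/1077.6 = 621.55 MPa
τ_max = K·τ₀ = 1.1086 × 621.55 = 689.02 MPa

689 MPa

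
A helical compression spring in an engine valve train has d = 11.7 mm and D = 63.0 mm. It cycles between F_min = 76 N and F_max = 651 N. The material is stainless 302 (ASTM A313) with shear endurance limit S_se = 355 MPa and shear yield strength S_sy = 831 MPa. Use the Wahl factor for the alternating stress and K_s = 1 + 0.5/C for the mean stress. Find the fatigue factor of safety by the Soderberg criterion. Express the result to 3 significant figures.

C = D/d = 63.0/11.7 = 5.3846; K_W = (4C−1)/(4C−4)+0.615/C = 1.2853; K_s = 1+0.5/C = 1.0929
F_a = (F_max−F_min)/2 = 287.5 N; F_m = (F_max+F_min)/2 = 363.5 N
τ_a = K_W·8F_aD/(πd³) = 1.2853 × 28.798 = 37.013 MPa
τ_m = K_s·8F_mD/(πd³) = 1.0929 × 36.411 = 39.792 MPa
Soderberg: 1/n_f = τ_a/S_se + τ_m/S_sy = 37.013/355 + 39.792/831 = 0.10426 + 0.04788 = 0.15215
n_f = 1/0.15215 = 6.573

6.57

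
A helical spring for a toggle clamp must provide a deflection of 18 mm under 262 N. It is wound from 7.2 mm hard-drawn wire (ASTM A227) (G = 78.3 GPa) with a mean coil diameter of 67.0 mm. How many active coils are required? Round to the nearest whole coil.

6

Required rate k = F/δ = 262/18 = 14.556 N/mm
N_a = Gd⁴/(8D³k) = (78.3×10³ × 7.2⁴)/(8 × 67.0³ × 14.556)
    = 2.10422e+08 / 3.50222e+07 = 6.008 → 6 coils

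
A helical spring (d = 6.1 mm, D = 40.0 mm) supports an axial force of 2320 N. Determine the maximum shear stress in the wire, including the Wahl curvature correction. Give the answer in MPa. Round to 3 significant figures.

Spring index C = D/d = 40.0/6.1 = 6.5574
K_W = (4C−1)/(4C−4) + 0.615/C = 25.230/22.230 + 0.0938 = 1.2287
τ₀ = 8FD/(πd³) = 8·2320·40.0/(π·6.1³) = 742400/713.08 = 1041.1 MPa
τ_max = K·τ₀ = 1.2287 × 1041.1 = 1279.3 MPa

1280 MPa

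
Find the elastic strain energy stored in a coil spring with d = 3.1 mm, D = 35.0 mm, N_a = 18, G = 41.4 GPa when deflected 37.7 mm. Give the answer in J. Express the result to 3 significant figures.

k = Gd⁴/(8D³N_a) = (41.4×10³)(3.1⁴)/(8·35.0³·18) = 0.61927 N/mm
U = ½kδ² = 0.5 × 0.61927 × 37.7² = 440.08 N·mm = 0.44008 J

0.440 J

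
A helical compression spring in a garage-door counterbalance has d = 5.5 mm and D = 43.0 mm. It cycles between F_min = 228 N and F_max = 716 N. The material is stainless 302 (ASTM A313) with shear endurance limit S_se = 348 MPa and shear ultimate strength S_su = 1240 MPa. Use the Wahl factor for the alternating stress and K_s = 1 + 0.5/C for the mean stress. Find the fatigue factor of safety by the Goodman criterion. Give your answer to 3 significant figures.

C = D/d = 43.0/5.5 = 7.8182; K_W = (4C−1)/(4C−4)+0.615/C = 1.1887; K_s = 1+0.5/C = 1.0640
F_a = (F_max−F_min)/2 = 244 N; F_m = (F_max+F_min)/2 = 472 N
τ_a = K_W·8F_aD/(πd³) = 1.1887 × 160.59 = 190.88 MPa
τ_m = K_s·8F_mD/(πd³) = 1.0640 × 310.64 = 330.51 MPa
Goodman: 1/n_f = τ_a/S_se + τ_m/S_su = 190.88/348 + 330.51/1240 = 0.54852 + 0.26654 = 0.81506
n_f = 1/0.81506 = 1.227

1.23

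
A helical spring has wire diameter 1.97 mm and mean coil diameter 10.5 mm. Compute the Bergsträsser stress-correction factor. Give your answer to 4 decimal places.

C = D/d = 10.5/1.97 = 5.3299
K_B = (4C+2)/(4C−3) = 23.320/18.320 = 1.2729

1.2729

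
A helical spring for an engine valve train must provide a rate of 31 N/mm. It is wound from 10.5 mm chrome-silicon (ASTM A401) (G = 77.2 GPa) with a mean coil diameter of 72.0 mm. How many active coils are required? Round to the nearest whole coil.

N_a = Gd⁴/(8D³k) = (77.2×10³ × 10.5⁴)/(8 × 72.0³ × 31)
    = 9.38371e+08 / 9.25655e+07 = 10.14 → 10 coils

10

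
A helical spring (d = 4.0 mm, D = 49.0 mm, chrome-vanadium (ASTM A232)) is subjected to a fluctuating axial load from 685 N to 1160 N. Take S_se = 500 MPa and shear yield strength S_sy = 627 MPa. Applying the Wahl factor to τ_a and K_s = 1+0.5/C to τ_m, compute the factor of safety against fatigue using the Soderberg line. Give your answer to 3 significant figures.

0.249

C = D/d = 49.0/4.0 = 12.2500; K_W = (4C−1)/(4C−4)+0.615/C = 1.1169; K_s = 1+0.5/C = 1.0408
F_a = (F_max−F_min)/2 = 237.5 N; F_m = (F_max+F_min)/2 = 922.5 N
τ_a = K_W·8F_aD/(πd³) = 1.1169 × 463.04 = 517.16 MPa
τ_m = K_s·8F_mD/(πd³) = 1.0408 × 1798.6 = 1872 MPa
Soderberg: 1/n_f = τ_a/S_se + τ_m/S_sy = 517.16/500 + 1872/627 = 1.03431 + 2.98558 = 4.0199
n_f = 1/4.0199 = 0.2488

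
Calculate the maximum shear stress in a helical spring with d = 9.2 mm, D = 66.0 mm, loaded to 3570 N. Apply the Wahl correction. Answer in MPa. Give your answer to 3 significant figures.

Spring index C = D/d = 66.0/9.2 = 7.1739
K_W = (4C−1)/(4C−4) + 0.615/C = 27.696/24.696 + 0.0857 = 1.2072
τ₀ = 8FD/(πd³) = 8·3570·66.0/(π·9.2³) = 1.88496e+06/2446.3 = 770.53 MPa
τ_max = K·τ₀ = 1.2072 × 770.53 = 930.19 MPa

930 MPa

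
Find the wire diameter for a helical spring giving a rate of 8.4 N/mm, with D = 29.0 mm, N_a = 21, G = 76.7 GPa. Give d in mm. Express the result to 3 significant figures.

4.60 mm

d = (8D³N_a·k / G)^(1/4) = (8·29.0³·21·8.4 / (76.7×10³))^0.25
  = (448.73)^0.25 = 4.6025 mm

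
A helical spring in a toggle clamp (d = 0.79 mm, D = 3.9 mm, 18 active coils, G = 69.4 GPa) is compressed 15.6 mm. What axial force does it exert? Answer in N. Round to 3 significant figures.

k = Gd⁴/(8D³N_a) = (69.4×10³)(0.79⁴)/(8·3.9³·18) = 3.1645 N/mm
F = k·δ = 3.1645 × 15.6 = 49.367 N

49.4 N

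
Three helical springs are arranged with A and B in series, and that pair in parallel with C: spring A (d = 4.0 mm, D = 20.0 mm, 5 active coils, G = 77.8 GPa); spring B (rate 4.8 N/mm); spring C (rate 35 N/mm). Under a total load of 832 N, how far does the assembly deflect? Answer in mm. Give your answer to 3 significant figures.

21.1 mm

k_A = Gd⁴/(8D³N_a) = (77.8×10³)(4.0⁴)/(8·20.0³·5) = 62.24 N/mm
Springs A,B series: k_AB = 1/(1/62.24+1/4.8) = 4.4563 N/mm; parallel with C: k_eq = 4.4563+35 = 39.456 N/mm
δ = F/k_eq = 832/39.456 = 21.087 mm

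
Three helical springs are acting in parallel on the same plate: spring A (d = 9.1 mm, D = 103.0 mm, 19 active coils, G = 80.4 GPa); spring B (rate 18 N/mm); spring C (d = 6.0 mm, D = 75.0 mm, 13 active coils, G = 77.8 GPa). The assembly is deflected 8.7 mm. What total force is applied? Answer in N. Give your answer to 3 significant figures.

205 N

k_A = Gd⁴/(8D³N_a) = (80.4×10³)(9.1⁴)/(8·103.0³·19) = 3.3195 N/mm
k_C = Gd⁴/(8D³N_a) = (77.8×10³)(6.0⁴)/(8·75.0³·13) = 2.2981 N/mm
Parallel: k_eq = 3.3195 + 18 + 2.2981 = 23.618 N/mm
F = k_eq·δ = 23.618·8.7 = 205.47 N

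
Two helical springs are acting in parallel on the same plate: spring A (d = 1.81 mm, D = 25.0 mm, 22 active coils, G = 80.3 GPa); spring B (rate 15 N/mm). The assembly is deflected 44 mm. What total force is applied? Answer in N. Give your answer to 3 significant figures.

674 N

k_A = Gd⁴/(8D³N_a) = (80.3×10³)(1.81⁴)/(8·25.0³·22) = 0.3134 N/mm
Parallel: k_eq = 0.3134 + 15 = 15.313 N/mm
F = k_eq·δ = 15.313·44 = 673.79 N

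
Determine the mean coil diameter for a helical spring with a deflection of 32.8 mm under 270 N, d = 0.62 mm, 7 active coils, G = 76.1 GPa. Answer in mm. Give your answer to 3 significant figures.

Required rate k = F/δ = 270/32.8 = 8.2317 N/mm
D = (Gd⁴/(8N_a·k))^(1/3) = (76.1×10³·0.62⁴/(8·7·8.2317))^(1/3)
  = (24.3935)^(1/3) = 2.9002 mm

2.90 mm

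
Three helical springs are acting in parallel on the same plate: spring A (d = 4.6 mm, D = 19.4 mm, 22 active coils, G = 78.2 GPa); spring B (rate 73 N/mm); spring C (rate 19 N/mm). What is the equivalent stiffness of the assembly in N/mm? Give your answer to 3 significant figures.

k_A = Gd⁴/(8D³N_a) = (78.2×10³)(4.6⁴)/(8·19.4³·22) = 27.247 N/mm
Parallel: k_eq = 27.247 + 73 + 19 = 119.25 N/mm

119 N/mm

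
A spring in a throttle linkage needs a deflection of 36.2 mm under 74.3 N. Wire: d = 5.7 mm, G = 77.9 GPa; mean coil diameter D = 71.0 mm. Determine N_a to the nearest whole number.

Required rate k = F/δ = 74.3/36.2 = 2.0525 N/mm
N_a = Gd⁴/(8D³k) = (77.9×10³ × 5.7⁴)/(8 × 71.0³ × 2.0525)
    = 8.22312e+07 / 5.87686e+06 = 13.99 → 14 coils

14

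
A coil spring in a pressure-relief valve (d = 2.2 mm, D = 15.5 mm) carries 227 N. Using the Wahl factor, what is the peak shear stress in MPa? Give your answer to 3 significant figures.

Spring index C = D/d = 15.5/2.2 = 7.0455
K_W = (4C−1)/(4C−4) + 0.615/C = 27.182/24.182 + 0.0873 = 1.2114
τ₀ = 8FD/(πd³) = 8·227·15.5/(π·2.2³) = 28148/33.452 = 841.45 MPa
τ_max = K·τ₀ = 1.2114 × 841.45 = 1019.3 MPa

1020 MPa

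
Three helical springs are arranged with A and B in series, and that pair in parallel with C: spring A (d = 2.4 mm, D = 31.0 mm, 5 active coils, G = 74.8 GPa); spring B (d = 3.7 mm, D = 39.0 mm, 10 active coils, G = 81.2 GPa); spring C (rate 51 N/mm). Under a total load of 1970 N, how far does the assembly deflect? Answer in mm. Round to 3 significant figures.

k_A = Gd⁴/(8D³N_a) = (74.8×10³)(2.4⁴)/(8·31.0³·5) = 2.0826 N/mm
k_B = Gd⁴/(8D³N_a) = (81.2×10³)(3.7⁴)/(8·39.0³·10) = 3.2069 N/mm
Springs A,B series: k_AB = 1/(1/2.0826+1/3.2069) = 1.2626 N/mm; parallel with C: k_eq = 1.2626+51 = 52.263 N/mm
δ = F/k_eq = 1970/52.263 = 37.694 mm

37.7 mm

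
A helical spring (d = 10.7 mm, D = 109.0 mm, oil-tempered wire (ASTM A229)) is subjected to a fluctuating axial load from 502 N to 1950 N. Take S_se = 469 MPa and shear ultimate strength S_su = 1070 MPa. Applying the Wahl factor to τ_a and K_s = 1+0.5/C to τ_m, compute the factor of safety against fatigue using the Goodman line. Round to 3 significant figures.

1.49

C = D/d = 109.0/10.7 = 10.1869; K_W = (4C−1)/(4C−4)+0.615/C = 1.1420; K_s = 1+0.5/C = 1.0491
F_a = (F_max−F_min)/2 = 724 N; F_m = (F_max+F_min)/2 = 1226 N
τ_a = K_W·8F_aD/(πd³) = 1.1420 × 164.04 = 187.34 MPa
τ_m = K_s·8F_mD/(πd³) = 1.0491 × 277.78 = 291.42 MPa
Goodman: 1/n_f = τ_a/S_se + τ_m/S_su = 187.34/469 + 291.42/1070 = 0.39944 + 0.27235 = 0.67179
n_f = 1/0.67179 = 1.489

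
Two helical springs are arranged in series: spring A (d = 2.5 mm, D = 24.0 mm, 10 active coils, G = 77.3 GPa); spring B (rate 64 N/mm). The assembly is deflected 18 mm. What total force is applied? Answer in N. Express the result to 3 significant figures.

47.1 N

k_A = Gd⁴/(8D³N_a) = (77.3×10³)(2.5⁴)/(8·24.0³·10) = 2.7303 N/mm
Series: 1/k_eq = 1/2.7303 + 1/64 = 0.38188; k_eq = 2.6186 N/mm
F = k_eq·δ = 2.6186·18 = 47.135 N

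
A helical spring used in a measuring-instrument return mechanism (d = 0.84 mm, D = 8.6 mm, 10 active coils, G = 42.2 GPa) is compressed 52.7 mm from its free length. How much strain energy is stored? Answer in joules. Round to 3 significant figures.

k = Gd⁴/(8D³N_a) = (42.2×10³)(0.84⁴)/(8·8.6³·10) = 0.4129 N/mm
U = ½kδ² = 0.5 × 0.4129 × 52.7² = 573.37 N·mm = 0.57337 J

0.573 J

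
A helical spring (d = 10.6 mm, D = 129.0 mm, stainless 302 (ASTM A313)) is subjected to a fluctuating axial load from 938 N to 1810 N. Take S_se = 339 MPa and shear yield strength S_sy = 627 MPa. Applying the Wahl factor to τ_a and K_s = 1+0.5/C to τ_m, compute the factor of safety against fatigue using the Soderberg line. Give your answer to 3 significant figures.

0.975

C = D/d = 129.0/10.6 = 12.1698; K_W = (4C−1)/(4C−4)+0.615/C = 1.1177; K_s = 1+0.5/C = 1.0411
F_a = (F_max−F_min)/2 = 436 N; F_m = (F_max+F_min)/2 = 1374 N
τ_a = K_W·8F_aD/(πd³) = 1.1177 × 120.25 = 134.41 MPa
τ_m = K_s·8F_mD/(πd³) = 1.0411 × 378.96 = 394.53 MPa
Soderberg: 1/n_f = τ_a/S_se + τ_m/S_sy = 134.41/339 + 394.53/627 = 0.39648 + 0.62924 = 1.0257
n_f = 1/1.0257 = 0.9749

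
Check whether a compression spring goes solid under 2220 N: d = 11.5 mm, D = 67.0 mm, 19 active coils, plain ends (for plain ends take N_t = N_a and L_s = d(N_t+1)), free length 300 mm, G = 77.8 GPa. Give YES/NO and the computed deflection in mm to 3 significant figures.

k = Gd⁴/(8D³N_a) = (77.8×10³)(11.5⁴)/(8·67.0³·19) = 29.765 N/mm
N_t = 19; L_s = 11.5·20 = 230 mm; δ_solid = L₀ − L_s = 300 − 230 = 70 mm
δ = F/k = 2220/29.765 = 74.585 mm
δ ≥ δ_solid → spring goes solid

YES, δ = 74.6 mm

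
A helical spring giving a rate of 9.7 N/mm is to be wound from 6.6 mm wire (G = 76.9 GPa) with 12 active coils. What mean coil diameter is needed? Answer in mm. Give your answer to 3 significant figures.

53.9 mm

D = (Gd⁴/(8N_a·k))^(1/3) = (76.9×10³·6.6⁴/(8·12·9.7))^(1/3)
  = (156696)^(1/3) = 53.9121 mm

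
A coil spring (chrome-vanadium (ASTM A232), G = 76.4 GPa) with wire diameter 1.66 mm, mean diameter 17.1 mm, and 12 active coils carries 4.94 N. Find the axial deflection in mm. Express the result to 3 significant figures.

4.09 mm

k = Gd⁴/(8D³N_a) = (76.4×10³)(1.66⁴)/(8·17.1³·12) = 1.2086 N/mm
δ = F/k = 4.94 / 1.2086 = 4.0875 mm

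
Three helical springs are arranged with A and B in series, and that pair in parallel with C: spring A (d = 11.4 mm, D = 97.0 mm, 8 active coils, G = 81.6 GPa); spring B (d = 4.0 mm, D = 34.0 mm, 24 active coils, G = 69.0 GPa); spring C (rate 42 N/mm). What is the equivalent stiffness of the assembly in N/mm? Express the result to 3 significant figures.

k_A = Gd⁴/(8D³N_a) = (81.6×10³)(11.4⁴)/(8·97.0³·8) = 23.595 N/mm
k_B = Gd⁴/(8D³N_a) = (69.0×10³)(4.0⁴)/(8·34.0³·24) = 2.3407 N/mm
Springs A,B series: k_AB = 1/(1/23.595+1/2.3407) = 2.1295 N/mm; parallel with C: k_eq = 2.1295+42 = 44.129 N/mm

44.1 N/mm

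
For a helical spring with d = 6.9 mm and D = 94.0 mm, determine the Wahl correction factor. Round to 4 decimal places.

C = D/d = 94.0/6.9 = 13.6232
K_W = (4C−1)/(4C−4) + 0.615/C = 53.493/50.493 + 0.0451 = 1.1046

1.1046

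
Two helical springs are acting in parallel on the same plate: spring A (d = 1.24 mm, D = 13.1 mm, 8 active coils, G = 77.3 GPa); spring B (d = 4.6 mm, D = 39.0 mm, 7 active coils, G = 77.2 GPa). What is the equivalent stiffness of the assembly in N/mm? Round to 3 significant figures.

k_A = Gd⁴/(8D³N_a) = (77.3×10³)(1.24⁴)/(8·13.1³·8) = 1.2702 N/mm
k_B = Gd⁴/(8D³N_a) = (77.2×10³)(4.6⁴)/(8·39.0³·7) = 10.406 N/mm
Parallel: k_eq = 1.2702 + 10.406 = 11.676 N/mm

11.7 N/mm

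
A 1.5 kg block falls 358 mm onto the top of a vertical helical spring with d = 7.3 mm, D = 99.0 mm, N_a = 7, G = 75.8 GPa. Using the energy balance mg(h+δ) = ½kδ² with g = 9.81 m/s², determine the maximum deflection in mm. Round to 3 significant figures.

k = Gd⁴/(8D³N_a) = (75.8×10³)(7.3⁴)/(8·99.0³·7) = 3.9616 N/mm
W = mg = 1.5 × 9.81 = 14.715 N
½kδ² − Wδ − Wh = 0 → δ = (W + √(W² + 2kWh))/k
δ = (14.715 + √(216.53 + 41738.8))/3.9616 = (14.715 + 204.83)/3.9616 = 55.419 mm

55.4 mm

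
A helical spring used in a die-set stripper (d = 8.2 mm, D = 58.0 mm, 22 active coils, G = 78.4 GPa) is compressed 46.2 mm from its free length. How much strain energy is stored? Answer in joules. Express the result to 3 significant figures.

k = Gd⁴/(8D³N_a) = (78.4×10³)(8.2⁴)/(8·58.0³·22) = 10.322 N/mm
U = ½kδ² = 0.5 × 10.322 × 46.2² = 11016 N·mm = 11.016 J

11.0 J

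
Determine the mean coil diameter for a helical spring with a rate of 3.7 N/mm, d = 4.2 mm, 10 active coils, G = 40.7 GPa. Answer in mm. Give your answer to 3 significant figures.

D = (Gd⁴/(8N_a·k))^(1/3) = (40.7×10³·4.2⁴/(8·10·3.7))^(1/3)
  = (42785.8)^(1/3) = 34.9757 mm

35.0 mm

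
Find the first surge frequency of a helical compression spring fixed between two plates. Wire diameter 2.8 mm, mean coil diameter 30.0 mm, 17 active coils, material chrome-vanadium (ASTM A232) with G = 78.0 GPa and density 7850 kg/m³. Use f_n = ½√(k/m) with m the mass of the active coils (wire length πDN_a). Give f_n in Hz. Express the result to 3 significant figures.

k = Gd⁴/(8D³N_a) = (78.0×10³)(2.8⁴)/(8·30.0³·17) = 1.3056 N/mm = 1305.6 N/m
Wire length L = πDN_a = π·30.0·17 = 1602.2 mm
m = ρ·(πd²/4)·L = 7850 × 6.1575×10⁻⁶ m² × 1.6022 m = 0.077445 kg
f_n = ½√(k/m) = 0.5·√(1305.6/0.077445) = 0.5·√(16859) = 64.921 Hz

64.9 Hz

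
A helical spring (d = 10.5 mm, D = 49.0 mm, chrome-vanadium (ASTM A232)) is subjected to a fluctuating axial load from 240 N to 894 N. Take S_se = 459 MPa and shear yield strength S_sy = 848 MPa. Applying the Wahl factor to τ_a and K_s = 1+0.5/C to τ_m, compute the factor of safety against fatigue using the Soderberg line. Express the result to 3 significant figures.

5.48

C = D/d = 49.0/10.5 = 4.6667; K_W = (4C−1)/(4C−4)+0.615/C = 1.3363; K_s = 1+0.5/C = 1.1071
F_a = (F_max−F_min)/2 = 327 N; F_m = (F_max+F_min)/2 = 567 N
τ_a = K_W·8F_aD/(πd³) = 1.3363 × 35.247 = 47.101 MPa
τ_m = K_s·8F_mD/(πd³) = 1.1071 × 61.115 = 67.664 MPa
Soderberg: 1/n_f = τ_a/S_se + τ_m/S_sy = 47.101/459 + 67.664/848 = 0.10262 + 0.07979 = 0.18241
n_f = 1/0.18241 = 5.482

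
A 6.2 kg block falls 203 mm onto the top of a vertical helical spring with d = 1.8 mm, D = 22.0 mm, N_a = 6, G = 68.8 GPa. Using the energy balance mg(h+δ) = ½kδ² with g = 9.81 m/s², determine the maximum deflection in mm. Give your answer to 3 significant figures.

182 mm

k = Gd⁴/(8D³N_a) = (68.8×10³)(1.8⁴)/(8·22.0³·6) = 1.4131 N/mm
W = mg = 6.2 × 9.81 = 60.822 N
½kδ² − Wδ − Wh = 0 → δ = (W + √(W² + 2kWh))/k
δ = (60.822 + √(3699.3 + 34894.4))/1.4131 = (60.822 + 196.45)/1.4131 = 182.07 mm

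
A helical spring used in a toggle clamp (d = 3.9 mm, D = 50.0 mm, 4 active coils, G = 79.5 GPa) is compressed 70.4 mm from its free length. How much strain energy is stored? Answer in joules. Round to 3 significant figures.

11.4 J

k = Gd⁴/(8D³N_a) = (79.5×10³)(3.9⁴)/(8·50.0³·4) = 4.598 N/mm
U = ½kδ² = 0.5 × 4.598 × 70.4² = 11394 N·mm = 11.394 J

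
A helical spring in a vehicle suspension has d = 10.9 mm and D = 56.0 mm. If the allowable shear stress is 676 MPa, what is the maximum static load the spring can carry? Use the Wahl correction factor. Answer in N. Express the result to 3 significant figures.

4720 N

C = D/d = 56.0/10.9 = 5.1376
K_W = (4C−1)/(4C−4) + 0.615/C = 19.550/16.550 + 0.1197 = 1.3010
τ_max = K·8FD/(πd³) → F_max = τ_allow·πd³/(8DK)
F_max = 676·π·10.9³/(8·56.0·1.3010) = 2.7503e+06/582.83 = 4718.8 N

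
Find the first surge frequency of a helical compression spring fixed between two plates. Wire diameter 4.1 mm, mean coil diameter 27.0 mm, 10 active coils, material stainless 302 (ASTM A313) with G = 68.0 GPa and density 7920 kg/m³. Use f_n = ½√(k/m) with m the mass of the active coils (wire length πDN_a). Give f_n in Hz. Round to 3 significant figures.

k = Gd⁴/(8D³N_a) = (68.0×10³)(4.1⁴)/(8·27.0³·10) = 12.203 N/mm = 12203 N/m
Wire length L = πDN_a = π·27.0·10 = 848.23 mm
m = ρ·(πd²/4)·L = 7920 × 13.203×10⁻⁶ m² × 0.84823 m = 0.088694 kg
f_n = ½√(k/m) = 0.5·√(12203/0.088694) = 0.5·√(1.3758e+05) = 185.46 Hz

185 Hz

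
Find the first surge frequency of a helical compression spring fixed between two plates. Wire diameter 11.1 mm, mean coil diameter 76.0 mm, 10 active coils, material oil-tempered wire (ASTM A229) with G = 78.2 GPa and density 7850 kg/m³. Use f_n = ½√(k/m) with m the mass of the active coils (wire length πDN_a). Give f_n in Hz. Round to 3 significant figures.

68.3 Hz

k = Gd⁴/(8D³N_a) = (78.2×10³)(11.1⁴)/(8·76.0³·10) = 33.804 N/mm = 33804 N/m
Wire length L = πDN_a = π·76.0·10 = 2387.6 mm
m = ρ·(πd²/4)·L = 7850 × 96.769×10⁻⁶ m² × 2.3876 m = 1.8137 kg
f_n = ½√(k/m) = 0.5·√(33804/1.8137) = 0.5·√(18638) = 68.261 Hz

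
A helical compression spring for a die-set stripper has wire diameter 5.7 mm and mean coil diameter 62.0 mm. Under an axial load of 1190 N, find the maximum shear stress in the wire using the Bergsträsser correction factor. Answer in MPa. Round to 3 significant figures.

Spring index C = D/d = 62.0/5.7 = 10.8772
K_B = (4C+2)/(4C−3) = 45.509/40.509 = 1.1234
τ₀ = 8FD/(πd³) = 8·1190·62.0/(π·5.7³) = 590240/581.8 = 1014.5 MPa
τ_max = K·τ₀ = 1.1234 × 1014.5 = 1139.7 MPa

1140 MPa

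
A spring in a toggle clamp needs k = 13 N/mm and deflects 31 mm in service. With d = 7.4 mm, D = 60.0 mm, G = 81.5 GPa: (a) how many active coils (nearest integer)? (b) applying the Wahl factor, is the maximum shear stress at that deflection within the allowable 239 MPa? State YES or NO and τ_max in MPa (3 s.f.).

(a) 11 coils; (b) YES, τ_max = 178 MPa

N_a = Gd⁴/(8D³k) = (81.5×10³)(7.4⁴)/(8·60.0³·13) = 10.88 → N_a = 11
Actual rate k = Gd⁴/(8D³·11) = 12.857 N/mm
Working load F = kδ = 12.857·31 = 398.57 N
C = 60.0/7.4 = 8.1081; K_W = (4C−1)/(4C−4)+0.615/C = 1.1814
τ_max = K_W·8FD/(πd³) = 1.1814·150.28 = 177.54 MPa
τ_max ≤ 239 MPa → acceptable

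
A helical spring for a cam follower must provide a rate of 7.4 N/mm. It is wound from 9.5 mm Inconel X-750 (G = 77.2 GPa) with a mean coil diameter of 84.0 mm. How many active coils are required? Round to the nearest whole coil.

N_a = Gd⁴/(8D³k) = (77.2×10³ × 9.5⁴)/(8 × 84.0³ × 7.4)
    = 6.28799e+08 / 3.50881e+07 = 17.92 → 18 coils

18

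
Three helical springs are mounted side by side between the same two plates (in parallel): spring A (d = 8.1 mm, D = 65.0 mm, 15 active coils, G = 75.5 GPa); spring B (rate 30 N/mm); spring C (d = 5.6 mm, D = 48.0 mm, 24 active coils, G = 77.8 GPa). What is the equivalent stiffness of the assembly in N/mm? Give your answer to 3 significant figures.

43.5 N/mm

k_A = Gd⁴/(8D³N_a) = (75.5×10³)(8.1⁴)/(8·65.0³·15) = 9.862 N/mm
k_C = Gd⁴/(8D³N_a) = (77.8×10³)(5.6⁴)/(8·48.0³·24) = 3.6034 N/mm
Parallel: k_eq = 9.862 + 30 + 3.6034 = 43.465 N/mm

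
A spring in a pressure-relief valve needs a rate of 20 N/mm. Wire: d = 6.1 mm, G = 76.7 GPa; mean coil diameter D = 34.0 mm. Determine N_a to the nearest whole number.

N_a = Gd⁴/(8D³k) = (76.7×10³ × 6.1⁴)/(8 × 34.0³ × 20)
    = 1.06198e+08 / 6.28864e+06 = 16.89 → 17 coils

17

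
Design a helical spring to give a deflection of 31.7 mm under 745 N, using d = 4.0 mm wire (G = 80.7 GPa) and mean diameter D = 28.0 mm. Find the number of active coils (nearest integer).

Required rate k = F/δ = 745/31.7 = 23.502 N/mm
N_a = Gd⁴/(8D³k) = (80.7×10³ × 4.0⁴)/(8 × 28.0³ × 23.502)
    = 2.06592e+07 / 4.12725e+06 = 5.006 → 5 coils

5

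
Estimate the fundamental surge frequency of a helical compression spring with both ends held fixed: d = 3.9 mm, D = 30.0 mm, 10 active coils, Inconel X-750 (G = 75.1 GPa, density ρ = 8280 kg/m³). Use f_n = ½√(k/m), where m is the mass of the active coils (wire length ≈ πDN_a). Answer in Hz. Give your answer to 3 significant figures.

147 Hz

k = Gd⁴/(8D³N_a) = (75.1×10³)(3.9⁴)/(8·30.0³·10) = 8.0435 N/mm = 8043.5 N/m
Wire length L = πDN_a = π·30.0·10 = 942.48 mm
m = ρ·(πd²/4)·L = 8280 × 11.946×10⁻⁶ m² × 0.94248 m = 0.093222 kg
f_n = ½√(k/m) = 0.5·√(8043.5/0.093222) = 0.5·√(86283) = 146.87 Hz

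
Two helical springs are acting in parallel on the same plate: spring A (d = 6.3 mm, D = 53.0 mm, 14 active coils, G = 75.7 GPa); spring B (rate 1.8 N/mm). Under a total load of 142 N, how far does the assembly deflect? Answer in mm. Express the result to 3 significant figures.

15.9 mm

k_A = Gd⁴/(8D³N_a) = (75.7×10³)(6.3⁴)/(8·53.0³·14) = 7.1518 N/mm
Parallel: k_eq = 7.1518 + 1.8 = 8.9518 N/mm
δ = F/k_eq = 142/8.9518 = 15.863 mm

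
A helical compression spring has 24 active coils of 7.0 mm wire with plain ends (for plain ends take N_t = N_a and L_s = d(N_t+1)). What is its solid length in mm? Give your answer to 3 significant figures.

175 mm

plain ends: N_t = N_a = 24
L_s = d·(N_t+1) = 7.0 × 25 = 175 mm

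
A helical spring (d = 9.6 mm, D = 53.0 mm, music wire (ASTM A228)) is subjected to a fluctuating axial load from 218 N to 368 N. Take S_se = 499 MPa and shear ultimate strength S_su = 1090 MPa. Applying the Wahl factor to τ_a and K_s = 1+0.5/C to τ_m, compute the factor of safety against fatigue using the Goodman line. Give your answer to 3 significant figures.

C = D/d = 53.0/9.6 = 5.5208; K_W = (4C−1)/(4C−4)+0.615/C = 1.2773; K_s = 1+0.5/C = 1.0906
F_a = (F_max−F_min)/2 = 75 N; F_m = (F_max+F_min)/2 = 293 N
τ_a = K_W·8F_aD/(πd³) = 1.2773 × 11.441 = 14.614 MPa
τ_m = K_s·8F_mD/(πd³) = 1.0906 × 44.696 = 48.744 MPa
Goodman: 1/n_f = τ_a/S_se + τ_m/S_su = 14.614/499 + 48.744/1090 = 0.02929 + 0.04472 = 0.074005
n_f = 1/0.074005 = 13.51

13.5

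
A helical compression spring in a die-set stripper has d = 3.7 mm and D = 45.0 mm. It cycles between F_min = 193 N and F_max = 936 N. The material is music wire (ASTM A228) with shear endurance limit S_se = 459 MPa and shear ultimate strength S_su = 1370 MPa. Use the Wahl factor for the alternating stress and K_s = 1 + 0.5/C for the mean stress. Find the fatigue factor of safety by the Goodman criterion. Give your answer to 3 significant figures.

C = D/d = 45.0/3.7 = 12.1622; K_W = (4C−1)/(4C−4)+0.615/C = 1.1178; K_s = 1+0.5/C = 1.0411
F_a = (F_max−F_min)/2 = 371.5 N; F_m = (F_max+F_min)/2 = 564.5 N
τ_a = K_W·8F_aD/(πd³) = 1.1178 × 840.44 = 939.41 MPa
τ_m = K_s·8F_mD/(πd³) = 1.0411 × 1277.1 = 1329.6 MPa
Goodman: 1/n_f = τ_a/S_se + τ_m/S_su = 939.41/459 + 1329.6/1370 = 2.04664 + 0.97048 = 3.0171
n_f = 1/3.0171 = 0.3314

0.331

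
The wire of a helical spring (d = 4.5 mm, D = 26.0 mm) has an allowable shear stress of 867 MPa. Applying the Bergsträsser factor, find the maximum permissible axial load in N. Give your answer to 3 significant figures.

956 N

C = D/d = 26.0/4.5 = 5.7778
K_B = (4C+2)/(4C−3) = 25.111/20.111 = 1.2486
τ_max = K·8FD/(πd³) → F_max = τ_allow·πd³/(8DK)
F_max = 867·π·4.5³/(8·26.0·1.2486) = 2.482e+05/259.71 = 955.68 N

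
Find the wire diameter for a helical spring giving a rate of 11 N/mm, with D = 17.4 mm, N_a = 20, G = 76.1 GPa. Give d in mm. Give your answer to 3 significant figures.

3.32 mm

d = (8D³N_a·k / G)^(1/4) = (8·17.4³·20·11 / (76.1×10³))^0.25
  = (121.84)^0.25 = 3.3223 mm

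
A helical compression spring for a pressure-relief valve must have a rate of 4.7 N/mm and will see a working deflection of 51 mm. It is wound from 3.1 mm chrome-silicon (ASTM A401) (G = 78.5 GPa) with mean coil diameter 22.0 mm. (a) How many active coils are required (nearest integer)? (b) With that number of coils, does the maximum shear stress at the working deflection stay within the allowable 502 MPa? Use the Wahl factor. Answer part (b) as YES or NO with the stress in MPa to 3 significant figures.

(a) 18 coils; (b) NO, τ_max = 549 MPa

N_a = Gd⁴/(8D³k) = (78.5×10³)(3.1⁴)/(8·22.0³·4.7) = 18.11 → N_a = 18
Actual rate k = Gd⁴/(8D³·18) = 4.7281 N/mm
Working load F = kδ = 4.7281·51 = 241.13 N
C = 22.0/3.1 = 7.0968; K_W = (4C−1)/(4C−4)+0.615/C = 1.2097
τ_max = K_W·8FD/(πd³) = 1.2097·453.45 = 548.53 MPa
τ_max > 502 MPa → exceeds allowable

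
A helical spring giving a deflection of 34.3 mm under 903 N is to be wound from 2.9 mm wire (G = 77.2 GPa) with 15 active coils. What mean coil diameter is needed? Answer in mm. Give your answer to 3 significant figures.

12.0 mm

Required rate k = F/δ = 903/34.3 = 26.327 N/mm
D = (Gd⁴/(8N_a·k))^(1/3) = (77.2×10³·2.9⁴/(8·15·26.327))^(1/3)
  = (1728.36)^(1/3) = 12.0008 mm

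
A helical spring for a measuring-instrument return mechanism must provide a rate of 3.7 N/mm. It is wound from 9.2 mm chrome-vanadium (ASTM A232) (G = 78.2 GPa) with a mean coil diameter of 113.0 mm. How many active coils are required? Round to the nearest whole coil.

13

N_a = Gd⁴/(8D³k) = (78.2×10³ × 9.2⁴)/(8 × 113.0³ × 3.7)
    = 5.60219e+08 / 4.27098e+07 = 13.12 → 13 coils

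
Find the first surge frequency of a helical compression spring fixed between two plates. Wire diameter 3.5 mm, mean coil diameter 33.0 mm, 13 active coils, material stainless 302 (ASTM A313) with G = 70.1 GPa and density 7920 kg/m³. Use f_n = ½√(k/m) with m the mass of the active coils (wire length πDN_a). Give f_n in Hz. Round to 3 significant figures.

k = Gd⁴/(8D³N_a) = (70.1×10³)(3.5⁴)/(8·33.0³·13) = 2.8146 N/mm = 2814.6 N/m
Wire length L = πDN_a = π·33.0·13 = 1347.7 mm
m = ρ·(πd²/4)·L = 7920 × 9.6211×10⁻⁶ m² × 1.3477 m = 0.1027 kg
f_n = ½√(k/m) = 0.5·√(2814.6/0.1027) = 0.5·√(27407) = 82.775 Hz

82.8 Hz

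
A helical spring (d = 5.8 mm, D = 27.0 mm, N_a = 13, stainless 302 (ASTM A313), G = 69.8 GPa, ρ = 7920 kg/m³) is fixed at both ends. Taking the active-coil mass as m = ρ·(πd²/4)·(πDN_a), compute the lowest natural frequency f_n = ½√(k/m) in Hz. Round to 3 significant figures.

204 Hz

k = Gd⁴/(8D³N_a) = (69.8×10³)(5.8⁴)/(8·27.0³·13) = 38.587 N/mm = 38587 N/m
Wire length L = πDN_a = π·27.0·13 = 1102.7 mm
m = ρ·(πd²/4)·L = 7920 × 26.421×10⁻⁶ m² × 1.1027 m = 0.23074 kg
f_n = ½√(k/m) = 0.5·√(38587/0.23074) = 0.5·√(1.6723e+05) = 204.47 Hz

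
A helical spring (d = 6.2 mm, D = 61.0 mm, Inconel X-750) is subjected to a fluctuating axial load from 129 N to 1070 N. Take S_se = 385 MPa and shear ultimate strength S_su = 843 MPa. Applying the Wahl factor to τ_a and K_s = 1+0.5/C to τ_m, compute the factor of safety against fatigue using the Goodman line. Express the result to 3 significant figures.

C = D/d = 61.0/6.2 = 9.8387; K_W = (4C−1)/(4C−4)+0.615/C = 1.1474; K_s = 1+0.5/C = 1.0508
F_a = (F_max−F_min)/2 = 470.5 N; F_m = (F_max+F_min)/2 = 599.5 N
τ_a = K_W·8F_aD/(πd³) = 1.1474 × 306.66 = 351.85 MPa
τ_m = K_s·8F_mD/(πd³) = 1.0508 × 390.74 = 410.59 MPa
Goodman: 1/n_f = τ_a/S_se + τ_m/S_su = 351.85/385 + 410.59/843 = 0.91389 + 0.48706 = 1.401
n_f = 1/1.401 = 0.7138

0.714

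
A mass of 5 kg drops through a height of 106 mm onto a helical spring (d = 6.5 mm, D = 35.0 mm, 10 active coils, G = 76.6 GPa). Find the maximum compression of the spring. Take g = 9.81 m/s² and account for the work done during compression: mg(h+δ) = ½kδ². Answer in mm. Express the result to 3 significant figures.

k = Gd⁴/(8D³N_a) = (76.6×10³)(6.5⁴)/(8·35.0³·10) = 39.865 N/mm
W = mg = 5 × 9.81 = 49.05 N
½kδ² − Wδ − Wh = 0 → δ = (W + √(W² + 2kWh))/k
δ = (49.05 + √(2405.9 + 414537))/39.865 = (49.05 + 645.71)/39.865 = 17.428 mm

17.4 mm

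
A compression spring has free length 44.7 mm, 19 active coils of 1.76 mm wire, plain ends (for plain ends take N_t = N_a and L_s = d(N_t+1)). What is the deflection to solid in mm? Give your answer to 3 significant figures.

N_t = 19; L_s = 1.76·20 = 35.2 mm
δ_solid = L₀ − L_s = 44.7 − 35.2 = 9.5 mm

9.50 mm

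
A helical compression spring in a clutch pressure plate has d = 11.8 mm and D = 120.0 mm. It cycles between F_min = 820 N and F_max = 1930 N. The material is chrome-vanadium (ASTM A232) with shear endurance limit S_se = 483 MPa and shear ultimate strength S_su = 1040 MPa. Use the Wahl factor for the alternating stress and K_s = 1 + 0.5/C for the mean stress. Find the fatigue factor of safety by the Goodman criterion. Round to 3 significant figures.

1.99

C = D/d = 120.0/11.8 = 10.1695; K_W = (4C−1)/(4C−4)+0.615/C = 1.1423; K_s = 1+0.5/C = 1.0492
F_a = (F_max−F_min)/2 = 555 N; F_m = (F_max+F_min)/2 = 1375 N
τ_a = K_W·8F_aD/(πd³) = 1.1423 × 103.22 = 117.91 MPa
τ_m = K_s·8F_mD/(πd³) = 1.0492 × 255.73 = 268.3 MPa
Goodman: 1/n_f = τ_a/S_se + τ_m/S_su = 117.91/483 + 268.3/1040 = 0.24411 + 0.25798 = 0.50209
n_f = 1/0.50209 = 1.992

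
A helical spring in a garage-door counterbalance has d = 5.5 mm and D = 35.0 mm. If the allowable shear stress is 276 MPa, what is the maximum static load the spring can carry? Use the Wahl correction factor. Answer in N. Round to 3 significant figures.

C = D/d = 35.0/5.5 = 6.3636
K_W = (4C−1)/(4C−4) + 0.615/C = 24.455/21.455 + 0.0966 = 1.2365
τ_max = K·8FD/(πd³) → F_max = τ_allow·πd³/(8DK)
F_max = 276·π·5.5³/(8·35.0·1.2365) = 1.4426e+05/346.21 = 416.68 N

417 N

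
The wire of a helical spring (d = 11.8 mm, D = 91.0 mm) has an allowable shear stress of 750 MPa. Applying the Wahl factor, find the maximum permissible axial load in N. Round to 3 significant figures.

C = D/d = 91.0/11.8 = 7.7119
K_W = (4C−1)/(4C−4) + 0.615/C = 29.847/26.847 + 0.0797 = 1.1915
τ_max = K·8FD/(πd³) → F_max = τ_allow·πd³/(8DK)
F_max = 750·π·11.8³/(8·91.0·1.1915) = 3.8713e+06/867.4 = 4463.1 N

4460 N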